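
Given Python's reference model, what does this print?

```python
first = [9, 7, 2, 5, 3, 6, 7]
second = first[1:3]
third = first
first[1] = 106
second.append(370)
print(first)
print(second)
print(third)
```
[9, 106, 2, 5, 3, 6, 7]
[7, 2, 370]
[9, 106, 2, 5, 3, 6, 7]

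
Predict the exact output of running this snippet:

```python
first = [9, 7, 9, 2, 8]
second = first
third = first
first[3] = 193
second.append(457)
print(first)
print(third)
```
[9, 7, 9, 193, 8, 457]
[9, 7, 9, 193, 8, 457]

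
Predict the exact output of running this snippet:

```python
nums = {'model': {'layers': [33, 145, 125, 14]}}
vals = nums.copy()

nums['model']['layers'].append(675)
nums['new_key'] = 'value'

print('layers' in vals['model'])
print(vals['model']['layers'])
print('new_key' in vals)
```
True
[33, 145, 125, 14, 675]
False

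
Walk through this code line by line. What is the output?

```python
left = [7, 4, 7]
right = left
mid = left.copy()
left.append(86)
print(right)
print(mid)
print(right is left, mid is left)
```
[7, 4, 7, 86]
[7, 4, 7]
True False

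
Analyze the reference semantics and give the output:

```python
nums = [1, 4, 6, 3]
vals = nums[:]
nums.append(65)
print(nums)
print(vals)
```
[1, 4, 6, 3, 65]
[1, 4, 6, 3]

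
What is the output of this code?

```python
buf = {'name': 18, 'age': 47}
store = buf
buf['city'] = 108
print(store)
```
{'name': 18, 'age': 47, 'city': 108}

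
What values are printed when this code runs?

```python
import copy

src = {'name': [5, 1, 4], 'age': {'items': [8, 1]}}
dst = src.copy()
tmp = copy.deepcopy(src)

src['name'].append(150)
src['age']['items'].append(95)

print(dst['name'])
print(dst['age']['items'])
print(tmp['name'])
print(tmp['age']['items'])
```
[5, 1, 4, 150]
[8, 1, 95]
[5, 1, 4]
[8, 1]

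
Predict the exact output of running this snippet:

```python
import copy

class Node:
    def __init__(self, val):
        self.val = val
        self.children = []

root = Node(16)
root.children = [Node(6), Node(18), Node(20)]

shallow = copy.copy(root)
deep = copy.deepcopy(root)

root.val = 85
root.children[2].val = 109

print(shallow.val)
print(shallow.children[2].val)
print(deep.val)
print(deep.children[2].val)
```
16
109
16
20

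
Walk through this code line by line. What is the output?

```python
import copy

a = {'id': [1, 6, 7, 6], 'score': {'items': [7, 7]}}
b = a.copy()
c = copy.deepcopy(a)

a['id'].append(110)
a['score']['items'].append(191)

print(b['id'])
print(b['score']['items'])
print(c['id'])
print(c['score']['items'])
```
[1, 6, 7, 6, 110]
[7, 7, 191]
[1, 6, 7, 6]
[7, 7]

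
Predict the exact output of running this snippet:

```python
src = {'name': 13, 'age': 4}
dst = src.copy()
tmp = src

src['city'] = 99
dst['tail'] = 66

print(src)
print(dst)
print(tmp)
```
{'name': 13, 'age': 4, 'city': 99}
{'name': 13, 'age': 4, 'tail': 66}
{'name': 13, 'age': 4, 'city': 99}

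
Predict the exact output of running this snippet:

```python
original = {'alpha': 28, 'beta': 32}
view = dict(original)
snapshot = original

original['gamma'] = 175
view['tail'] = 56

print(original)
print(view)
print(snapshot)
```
{'alpha': 28, 'beta': 32, 'gamma': 175}
{'alpha': 28, 'beta': 32, 'tail': 56}
{'alpha': 28, 'beta': 32, 'gamma': 175}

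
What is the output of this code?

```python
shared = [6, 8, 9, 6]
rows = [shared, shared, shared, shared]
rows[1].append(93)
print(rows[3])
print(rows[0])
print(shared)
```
[6, 8, 9, 6, 93]
[6, 8, 9, 6, 93]
[6, 8, 9, 6, 93]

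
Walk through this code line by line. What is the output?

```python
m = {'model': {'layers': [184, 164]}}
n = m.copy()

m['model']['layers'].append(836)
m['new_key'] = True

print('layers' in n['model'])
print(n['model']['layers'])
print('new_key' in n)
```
True
[184, 164, 836]
False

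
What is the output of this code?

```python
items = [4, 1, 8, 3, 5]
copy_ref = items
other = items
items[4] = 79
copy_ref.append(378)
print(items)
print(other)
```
[4, 1, 8, 3, 79, 378]
[4, 1, 8, 3, 79, 378]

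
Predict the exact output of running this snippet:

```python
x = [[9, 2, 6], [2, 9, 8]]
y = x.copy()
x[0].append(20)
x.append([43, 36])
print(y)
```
[[9, 2, 6, 20], [2, 9, 8]]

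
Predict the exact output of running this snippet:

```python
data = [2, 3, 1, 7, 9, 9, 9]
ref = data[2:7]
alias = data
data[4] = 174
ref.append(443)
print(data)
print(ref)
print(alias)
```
[2, 3, 1, 7, 174, 9, 9]
[1, 7, 9, 9, 9, 443]
[2, 3, 1, 7, 174, 9, 9]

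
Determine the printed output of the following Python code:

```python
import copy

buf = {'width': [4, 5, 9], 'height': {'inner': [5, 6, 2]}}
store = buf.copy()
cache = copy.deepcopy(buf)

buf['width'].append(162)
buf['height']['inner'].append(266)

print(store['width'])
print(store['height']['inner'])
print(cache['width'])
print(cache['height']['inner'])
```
[4, 5, 9, 162]
[5, 6, 2, 266]
[4, 5, 9]
[5, 6, 2]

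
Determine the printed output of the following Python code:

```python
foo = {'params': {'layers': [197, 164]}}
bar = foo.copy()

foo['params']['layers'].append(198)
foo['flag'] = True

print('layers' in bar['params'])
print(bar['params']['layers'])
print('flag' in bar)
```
True
[197, 164, 198]
False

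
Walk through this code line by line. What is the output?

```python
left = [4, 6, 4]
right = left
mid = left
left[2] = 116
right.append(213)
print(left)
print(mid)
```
[4, 6, 116, 213]
[4, 6, 116, 213]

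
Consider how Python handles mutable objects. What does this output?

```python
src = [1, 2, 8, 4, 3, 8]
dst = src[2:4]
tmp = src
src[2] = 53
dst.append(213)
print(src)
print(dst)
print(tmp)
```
[1, 2, 53, 4, 3, 8]
[8, 4, 213]
[1, 2, 53, 4, 3, 8]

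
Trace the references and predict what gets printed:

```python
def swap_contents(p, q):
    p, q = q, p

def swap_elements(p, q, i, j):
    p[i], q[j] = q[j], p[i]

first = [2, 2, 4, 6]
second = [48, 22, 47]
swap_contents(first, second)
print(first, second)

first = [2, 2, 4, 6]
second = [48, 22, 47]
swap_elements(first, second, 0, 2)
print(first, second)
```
[2, 2, 4, 6] [48, 22, 47]
[47, 2, 4, 6] [48, 22, 2]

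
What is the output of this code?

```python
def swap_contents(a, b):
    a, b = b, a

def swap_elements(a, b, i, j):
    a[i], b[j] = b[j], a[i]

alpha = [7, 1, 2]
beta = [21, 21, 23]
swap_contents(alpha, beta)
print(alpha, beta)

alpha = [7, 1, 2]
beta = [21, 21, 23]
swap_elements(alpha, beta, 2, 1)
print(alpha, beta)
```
[7, 1, 2] [21, 21, 23]
[7, 1, 21] [21, 2, 23]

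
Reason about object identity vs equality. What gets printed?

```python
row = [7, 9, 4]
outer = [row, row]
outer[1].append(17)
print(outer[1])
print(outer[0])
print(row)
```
[7, 9, 4, 17]
[7, 9, 4, 17]
[7, 9, 4, 17]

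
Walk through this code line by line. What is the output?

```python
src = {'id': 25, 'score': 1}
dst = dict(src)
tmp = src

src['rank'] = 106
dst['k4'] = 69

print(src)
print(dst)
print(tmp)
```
{'id': 25, 'score': 1, 'rank': 106}
{'id': 25, 'score': 1, 'k4': 69}
{'id': 25, 'score': 1, 'rank': 106}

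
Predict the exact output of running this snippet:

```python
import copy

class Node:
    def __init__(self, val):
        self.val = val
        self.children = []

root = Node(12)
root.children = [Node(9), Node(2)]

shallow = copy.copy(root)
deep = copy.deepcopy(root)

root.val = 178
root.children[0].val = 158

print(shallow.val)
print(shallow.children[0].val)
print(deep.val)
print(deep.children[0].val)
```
12
158
12
9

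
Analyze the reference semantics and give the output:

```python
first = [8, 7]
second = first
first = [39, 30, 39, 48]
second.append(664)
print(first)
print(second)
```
[39, 30, 39, 48]
[8, 7, 664]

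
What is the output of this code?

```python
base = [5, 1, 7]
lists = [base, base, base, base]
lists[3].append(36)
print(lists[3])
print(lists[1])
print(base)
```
[5, 1, 7, 36]
[5, 1, 7, 36]
[5, 1, 7, 36]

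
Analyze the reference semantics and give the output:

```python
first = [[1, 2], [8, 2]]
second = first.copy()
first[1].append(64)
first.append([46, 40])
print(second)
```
[[1, 2], [8, 2, 64]]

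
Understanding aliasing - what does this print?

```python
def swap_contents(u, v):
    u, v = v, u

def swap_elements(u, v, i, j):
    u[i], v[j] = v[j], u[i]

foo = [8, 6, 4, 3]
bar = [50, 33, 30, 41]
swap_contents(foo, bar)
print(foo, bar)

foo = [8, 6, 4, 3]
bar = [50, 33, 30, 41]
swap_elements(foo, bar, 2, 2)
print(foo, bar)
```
[8, 6, 4, 3] [50, 33, 30, 41]
[8, 6, 30, 3] [50, 33, 4, 41]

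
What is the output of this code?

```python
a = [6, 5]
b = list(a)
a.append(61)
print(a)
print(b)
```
[6, 5, 61]
[6, 5]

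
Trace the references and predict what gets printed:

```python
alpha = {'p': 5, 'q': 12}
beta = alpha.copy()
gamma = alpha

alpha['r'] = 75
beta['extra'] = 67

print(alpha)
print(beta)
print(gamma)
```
{'p': 5, 'q': 12, 'r': 75}
{'p': 5, 'q': 12, 'extra': 67}
{'p': 5, 'q': 12, 'r': 75}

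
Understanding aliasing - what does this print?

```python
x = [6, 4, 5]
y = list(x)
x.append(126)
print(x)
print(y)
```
[6, 4, 5, 126]
[6, 4, 5]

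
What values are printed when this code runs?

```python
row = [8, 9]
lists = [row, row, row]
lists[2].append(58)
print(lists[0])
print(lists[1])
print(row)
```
[8, 9, 58]
[8, 9, 58]
[8, 9, 58]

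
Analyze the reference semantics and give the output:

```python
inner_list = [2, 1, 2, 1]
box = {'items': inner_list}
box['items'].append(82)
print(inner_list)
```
[2, 1, 2, 1, 82]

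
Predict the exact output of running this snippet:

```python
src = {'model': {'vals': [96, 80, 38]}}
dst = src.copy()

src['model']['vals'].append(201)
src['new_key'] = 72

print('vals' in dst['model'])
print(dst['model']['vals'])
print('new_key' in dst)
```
True
[96, 80, 38, 201]
False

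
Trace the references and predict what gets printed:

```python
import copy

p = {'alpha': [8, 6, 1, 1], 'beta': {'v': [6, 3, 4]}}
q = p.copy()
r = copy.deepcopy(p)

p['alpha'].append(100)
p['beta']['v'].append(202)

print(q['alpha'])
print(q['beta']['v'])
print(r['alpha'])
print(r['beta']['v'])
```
[8, 6, 1, 1, 100]
[6, 3, 4, 202]
[8, 6, 1, 1]
[6, 3, 4]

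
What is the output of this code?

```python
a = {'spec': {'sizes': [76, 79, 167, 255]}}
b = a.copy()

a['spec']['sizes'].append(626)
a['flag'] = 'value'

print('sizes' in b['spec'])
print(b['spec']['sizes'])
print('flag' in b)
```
True
[76, 79, 167, 255, 626]
False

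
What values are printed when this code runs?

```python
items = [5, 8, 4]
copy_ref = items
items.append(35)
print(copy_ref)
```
[5, 8, 4, 35]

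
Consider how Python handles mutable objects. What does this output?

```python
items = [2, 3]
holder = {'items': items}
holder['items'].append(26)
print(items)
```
[2, 3, 26]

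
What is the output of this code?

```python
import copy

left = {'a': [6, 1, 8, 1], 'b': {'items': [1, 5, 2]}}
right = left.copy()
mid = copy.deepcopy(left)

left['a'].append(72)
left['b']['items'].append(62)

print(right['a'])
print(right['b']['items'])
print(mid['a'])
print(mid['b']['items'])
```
[6, 1, 8, 1, 72]
[1, 5, 2, 62]
[6, 1, 8, 1]
[1, 5, 2]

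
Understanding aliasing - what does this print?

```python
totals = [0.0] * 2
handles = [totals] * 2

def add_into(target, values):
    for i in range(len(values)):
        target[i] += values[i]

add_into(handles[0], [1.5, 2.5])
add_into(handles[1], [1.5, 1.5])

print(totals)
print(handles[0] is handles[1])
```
[3.0, 4.0]
True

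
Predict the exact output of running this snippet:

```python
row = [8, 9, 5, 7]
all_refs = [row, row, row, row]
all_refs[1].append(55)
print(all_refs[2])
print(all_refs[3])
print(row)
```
[8, 9, 5, 7, 55]
[8, 9, 5, 7, 55]
[8, 9, 5, 7, 55]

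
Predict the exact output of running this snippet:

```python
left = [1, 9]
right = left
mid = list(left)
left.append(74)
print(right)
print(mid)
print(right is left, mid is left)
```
[1, 9, 74]
[1, 9]
True False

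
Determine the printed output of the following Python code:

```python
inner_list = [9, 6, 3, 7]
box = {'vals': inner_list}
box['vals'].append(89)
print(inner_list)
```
[9, 6, 3, 7, 89]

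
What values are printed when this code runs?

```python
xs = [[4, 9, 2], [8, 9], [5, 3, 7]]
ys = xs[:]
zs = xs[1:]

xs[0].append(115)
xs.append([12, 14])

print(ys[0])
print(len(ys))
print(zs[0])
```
[4, 9, 2, 115]
3
[8, 9]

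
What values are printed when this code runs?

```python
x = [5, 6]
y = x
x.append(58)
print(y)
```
[5, 6, 58]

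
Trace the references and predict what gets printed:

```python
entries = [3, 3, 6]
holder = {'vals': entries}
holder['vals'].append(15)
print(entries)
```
[3, 3, 6, 15]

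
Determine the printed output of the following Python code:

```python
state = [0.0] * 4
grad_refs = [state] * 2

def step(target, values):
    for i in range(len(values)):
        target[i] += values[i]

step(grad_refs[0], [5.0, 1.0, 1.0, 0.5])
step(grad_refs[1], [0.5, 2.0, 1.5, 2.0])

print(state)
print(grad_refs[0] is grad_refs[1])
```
[5.5, 3.0, 2.5, 2.5]
True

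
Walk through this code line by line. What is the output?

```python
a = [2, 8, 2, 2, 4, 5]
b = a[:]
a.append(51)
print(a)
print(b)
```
[2, 8, 2, 2, 4, 5, 51]
[2, 8, 2, 2, 4, 5]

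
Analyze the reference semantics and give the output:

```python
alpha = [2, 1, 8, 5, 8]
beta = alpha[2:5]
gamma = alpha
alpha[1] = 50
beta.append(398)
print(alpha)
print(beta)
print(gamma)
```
[2, 50, 8, 5, 8]
[8, 5, 8, 398]
[2, 50, 8, 5, 8]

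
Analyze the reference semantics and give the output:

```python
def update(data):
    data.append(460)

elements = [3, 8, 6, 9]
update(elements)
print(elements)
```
[3, 8, 6, 9, 460]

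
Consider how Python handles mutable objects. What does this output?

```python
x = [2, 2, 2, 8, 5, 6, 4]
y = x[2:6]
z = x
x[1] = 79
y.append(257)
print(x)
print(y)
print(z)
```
[2, 79, 2, 8, 5, 6, 4]
[2, 8, 5, 6, 257]
[2, 79, 2, 8, 5, 6, 4]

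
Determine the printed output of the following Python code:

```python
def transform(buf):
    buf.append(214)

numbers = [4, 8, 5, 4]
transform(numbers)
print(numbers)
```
[4, 8, 5, 4, 214]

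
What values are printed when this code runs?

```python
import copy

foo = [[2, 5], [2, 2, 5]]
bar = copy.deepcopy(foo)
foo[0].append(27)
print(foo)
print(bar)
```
[[2, 5, 27], [2, 2, 5]]
[[2, 5], [2, 2, 5]]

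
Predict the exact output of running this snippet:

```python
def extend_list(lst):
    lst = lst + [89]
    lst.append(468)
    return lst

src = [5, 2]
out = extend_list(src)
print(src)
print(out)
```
[5, 2]
[5, 2, 89, 468]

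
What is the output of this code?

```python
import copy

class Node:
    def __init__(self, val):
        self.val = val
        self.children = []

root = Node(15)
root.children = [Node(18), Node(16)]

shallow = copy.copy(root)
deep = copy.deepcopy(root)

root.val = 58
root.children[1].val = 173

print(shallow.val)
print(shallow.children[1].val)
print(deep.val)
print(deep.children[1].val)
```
15
173
15
16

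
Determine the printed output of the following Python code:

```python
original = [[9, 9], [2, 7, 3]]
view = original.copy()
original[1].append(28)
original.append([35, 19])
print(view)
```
[[9, 9], [2, 7, 3, 28]]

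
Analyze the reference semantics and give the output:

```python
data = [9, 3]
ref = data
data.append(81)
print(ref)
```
[9, 3, 81]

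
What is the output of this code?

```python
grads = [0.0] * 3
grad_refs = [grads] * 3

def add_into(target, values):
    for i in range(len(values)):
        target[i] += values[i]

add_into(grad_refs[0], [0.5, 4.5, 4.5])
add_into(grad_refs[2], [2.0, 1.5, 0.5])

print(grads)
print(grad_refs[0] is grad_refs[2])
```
[2.5, 6.0, 5.0]
True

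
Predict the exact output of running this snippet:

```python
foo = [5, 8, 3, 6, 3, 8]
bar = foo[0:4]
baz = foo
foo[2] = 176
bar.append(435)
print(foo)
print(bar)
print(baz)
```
[5, 8, 176, 6, 3, 8]
[5, 8, 3, 6, 435]
[5, 8, 176, 6, 3, 8]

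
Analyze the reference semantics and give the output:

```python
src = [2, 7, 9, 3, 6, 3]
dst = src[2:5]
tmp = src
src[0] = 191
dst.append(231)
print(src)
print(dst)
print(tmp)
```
[191, 7, 9, 3, 6, 3]
[9, 3, 6, 231]
[191, 7, 9, 3, 6, 3]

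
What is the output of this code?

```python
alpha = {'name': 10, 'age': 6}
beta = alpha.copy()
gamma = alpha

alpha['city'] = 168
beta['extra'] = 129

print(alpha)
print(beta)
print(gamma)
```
{'name': 10, 'age': 6, 'city': 168}
{'name': 10, 'age': 6, 'extra': 129}
{'name': 10, 'age': 6, 'city': 168}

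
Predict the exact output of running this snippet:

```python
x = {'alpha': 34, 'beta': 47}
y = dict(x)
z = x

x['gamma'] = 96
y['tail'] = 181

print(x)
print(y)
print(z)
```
{'alpha': 34, 'beta': 47, 'gamma': 96}
{'alpha': 34, 'beta': 47, 'tail': 181}
{'alpha': 34, 'beta': 47, 'gamma': 96}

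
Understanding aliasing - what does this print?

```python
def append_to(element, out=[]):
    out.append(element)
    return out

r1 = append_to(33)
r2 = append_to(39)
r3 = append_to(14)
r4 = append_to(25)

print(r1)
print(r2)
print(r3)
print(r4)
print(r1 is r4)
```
[33, 39, 14, 25]
[33, 39, 14, 25]
[33, 39, 14, 25]
[33, 39, 14, 25]
True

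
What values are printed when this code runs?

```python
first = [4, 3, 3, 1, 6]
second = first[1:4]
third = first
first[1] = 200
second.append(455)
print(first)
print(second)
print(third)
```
[4, 200, 3, 1, 6]
[3, 3, 1, 455]
[4, 200, 3, 1, 6]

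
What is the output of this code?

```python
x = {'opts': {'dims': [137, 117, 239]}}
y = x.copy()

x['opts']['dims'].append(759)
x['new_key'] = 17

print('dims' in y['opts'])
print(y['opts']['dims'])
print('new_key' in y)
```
True
[137, 117, 239, 759]
False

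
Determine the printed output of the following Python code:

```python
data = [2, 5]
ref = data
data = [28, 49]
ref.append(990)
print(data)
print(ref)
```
[28, 49]
[2, 5, 990]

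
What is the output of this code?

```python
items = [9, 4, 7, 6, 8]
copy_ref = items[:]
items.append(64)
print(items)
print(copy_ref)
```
[9, 4, 7, 6, 8, 64]
[9, 4, 7, 6, 8]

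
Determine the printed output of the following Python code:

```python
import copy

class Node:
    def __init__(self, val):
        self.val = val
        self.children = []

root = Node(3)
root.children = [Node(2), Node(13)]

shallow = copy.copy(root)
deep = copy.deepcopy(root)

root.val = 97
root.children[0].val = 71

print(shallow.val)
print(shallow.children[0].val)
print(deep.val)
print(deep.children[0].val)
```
3
71
3
2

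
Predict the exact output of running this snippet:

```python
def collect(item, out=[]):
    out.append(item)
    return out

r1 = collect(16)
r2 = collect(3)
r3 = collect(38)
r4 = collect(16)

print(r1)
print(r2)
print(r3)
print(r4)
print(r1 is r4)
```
[16, 3, 38, 16]
[16, 3, 38, 16]
[16, 3, 38, 16]
[16, 3, 38, 16]
True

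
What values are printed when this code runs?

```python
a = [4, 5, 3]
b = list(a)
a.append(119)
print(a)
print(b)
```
[4, 5, 3, 119]
[4, 5, 3]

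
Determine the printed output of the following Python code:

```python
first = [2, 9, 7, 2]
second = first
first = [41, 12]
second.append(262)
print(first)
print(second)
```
[41, 12]
[2, 9, 7, 2, 262]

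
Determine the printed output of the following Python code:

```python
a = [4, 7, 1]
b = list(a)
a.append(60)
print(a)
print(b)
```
[4, 7, 1, 60]
[4, 7, 1]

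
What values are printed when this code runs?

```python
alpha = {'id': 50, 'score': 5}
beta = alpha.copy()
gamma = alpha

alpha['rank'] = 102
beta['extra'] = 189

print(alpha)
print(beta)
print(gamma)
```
{'id': 50, 'score': 5, 'rank': 102}
{'id': 50, 'score': 5, 'extra': 189}
{'id': 50, 'score': 5, 'rank': 102}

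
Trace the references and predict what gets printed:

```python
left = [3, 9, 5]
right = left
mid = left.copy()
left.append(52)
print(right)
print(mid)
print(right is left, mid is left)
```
[3, 9, 5, 52]
[3, 9, 5]
True False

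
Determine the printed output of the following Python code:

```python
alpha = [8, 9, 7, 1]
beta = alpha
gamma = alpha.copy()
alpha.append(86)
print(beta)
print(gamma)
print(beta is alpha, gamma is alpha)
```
[8, 9, 7, 1, 86]
[8, 9, 7, 1]
True False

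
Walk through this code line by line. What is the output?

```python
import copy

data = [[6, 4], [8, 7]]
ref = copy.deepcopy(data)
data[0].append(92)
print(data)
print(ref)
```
[[6, 4, 92], [8, 7]]
[[6, 4], [8, 7]]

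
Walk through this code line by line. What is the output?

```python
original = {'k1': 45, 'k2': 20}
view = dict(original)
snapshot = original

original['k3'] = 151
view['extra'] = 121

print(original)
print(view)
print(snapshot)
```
{'k1': 45, 'k2': 20, 'k3': 151}
{'k1': 45, 'k2': 20, 'extra': 121}
{'k1': 45, 'k2': 20, 'k3': 151}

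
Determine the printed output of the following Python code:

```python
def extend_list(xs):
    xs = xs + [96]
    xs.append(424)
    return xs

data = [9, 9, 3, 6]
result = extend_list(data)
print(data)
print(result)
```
[9, 9, 3, 6]
[9, 9, 3, 6, 96, 424]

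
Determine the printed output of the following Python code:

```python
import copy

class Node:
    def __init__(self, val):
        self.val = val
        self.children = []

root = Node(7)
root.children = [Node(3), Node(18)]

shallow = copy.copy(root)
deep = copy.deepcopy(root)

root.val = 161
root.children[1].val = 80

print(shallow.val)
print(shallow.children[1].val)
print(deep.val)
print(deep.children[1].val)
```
7
80
7
18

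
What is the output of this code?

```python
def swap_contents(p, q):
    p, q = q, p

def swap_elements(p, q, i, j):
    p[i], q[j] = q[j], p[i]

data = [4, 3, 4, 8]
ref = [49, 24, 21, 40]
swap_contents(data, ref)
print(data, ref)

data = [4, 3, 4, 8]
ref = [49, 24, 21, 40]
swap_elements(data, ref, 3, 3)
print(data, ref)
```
[4, 3, 4, 8] [49, 24, 21, 40]
[4, 3, 4, 40] [49, 24, 21, 8]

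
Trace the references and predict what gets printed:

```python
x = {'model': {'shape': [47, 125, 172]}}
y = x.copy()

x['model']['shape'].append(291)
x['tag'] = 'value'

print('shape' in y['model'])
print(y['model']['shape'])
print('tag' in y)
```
True
[47, 125, 172, 291]
False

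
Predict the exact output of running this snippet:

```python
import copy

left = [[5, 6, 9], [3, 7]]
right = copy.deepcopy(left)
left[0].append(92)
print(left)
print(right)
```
[[5, 6, 9, 92], [3, 7]]
[[5, 6, 9], [3, 7]]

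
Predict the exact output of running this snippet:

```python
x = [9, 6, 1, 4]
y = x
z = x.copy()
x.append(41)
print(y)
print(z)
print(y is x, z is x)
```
[9, 6, 1, 4, 41]
[9, 6, 1, 4]
True False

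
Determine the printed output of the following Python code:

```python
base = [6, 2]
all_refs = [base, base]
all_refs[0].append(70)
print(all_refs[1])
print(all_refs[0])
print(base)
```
[6, 2, 70]
[6, 2, 70]
[6, 2, 70]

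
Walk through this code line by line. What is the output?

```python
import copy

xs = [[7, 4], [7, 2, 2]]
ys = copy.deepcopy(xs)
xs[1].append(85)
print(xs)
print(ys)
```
[[7, 4], [7, 2, 2, 85]]
[[7, 4], [7, 2, 2]]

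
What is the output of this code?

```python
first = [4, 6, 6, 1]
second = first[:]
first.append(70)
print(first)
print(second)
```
[4, 6, 6, 1, 70]
[4, 6, 6, 1]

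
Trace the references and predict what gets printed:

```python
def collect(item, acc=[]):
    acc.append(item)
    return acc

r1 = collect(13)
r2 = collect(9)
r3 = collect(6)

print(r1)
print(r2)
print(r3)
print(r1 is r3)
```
[13, 9, 6]
[13, 9, 6]
[13, 9, 6]
True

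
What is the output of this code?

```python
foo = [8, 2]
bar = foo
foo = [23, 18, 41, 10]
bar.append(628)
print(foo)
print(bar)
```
[23, 18, 41, 10]
[8, 2, 628]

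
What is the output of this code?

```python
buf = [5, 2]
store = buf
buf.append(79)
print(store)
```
[5, 2, 79]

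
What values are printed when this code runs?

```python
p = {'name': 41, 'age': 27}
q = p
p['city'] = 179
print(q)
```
{'name': 41, 'age': 27, 'city': 179}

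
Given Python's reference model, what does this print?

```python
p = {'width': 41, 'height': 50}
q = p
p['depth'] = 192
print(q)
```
{'width': 41, 'height': 50, 'depth': 192}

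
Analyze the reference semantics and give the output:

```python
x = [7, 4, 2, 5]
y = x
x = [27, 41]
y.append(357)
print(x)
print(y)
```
[27, 41]
[7, 4, 2, 5, 357]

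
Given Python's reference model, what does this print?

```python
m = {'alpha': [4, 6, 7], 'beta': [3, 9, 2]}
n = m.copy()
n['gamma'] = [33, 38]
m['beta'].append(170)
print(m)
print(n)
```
{'alpha': [4, 6, 7], 'beta': [3, 9, 2, 170]}
{'alpha': [4, 6, 7], 'beta': [3, 9, 2, 170], 'gamma': [33, 38]}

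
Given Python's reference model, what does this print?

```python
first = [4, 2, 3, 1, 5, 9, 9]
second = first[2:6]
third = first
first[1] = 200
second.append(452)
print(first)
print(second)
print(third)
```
[4, 200, 3, 1, 5, 9, 9]
[3, 1, 5, 9, 452]
[4, 200, 3, 1, 5, 9, 9]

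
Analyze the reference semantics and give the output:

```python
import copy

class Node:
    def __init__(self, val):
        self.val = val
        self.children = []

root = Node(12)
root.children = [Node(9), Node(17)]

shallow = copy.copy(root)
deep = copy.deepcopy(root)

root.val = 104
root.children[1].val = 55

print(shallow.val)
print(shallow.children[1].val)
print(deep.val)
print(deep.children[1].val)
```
12
55
12
17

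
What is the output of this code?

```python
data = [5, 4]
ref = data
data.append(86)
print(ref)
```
[5, 4, 86]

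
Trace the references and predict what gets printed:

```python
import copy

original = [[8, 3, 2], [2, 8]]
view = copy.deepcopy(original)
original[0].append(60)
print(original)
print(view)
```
[[8, 3, 2, 60], [2, 8]]
[[8, 3, 2], [2, 8]]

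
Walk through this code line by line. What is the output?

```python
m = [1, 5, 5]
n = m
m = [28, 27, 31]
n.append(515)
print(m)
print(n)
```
[28, 27, 31]
[1, 5, 5, 515]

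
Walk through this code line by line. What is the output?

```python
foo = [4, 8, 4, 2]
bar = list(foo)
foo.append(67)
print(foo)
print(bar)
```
[4, 8, 4, 2, 67]
[4, 8, 4, 2]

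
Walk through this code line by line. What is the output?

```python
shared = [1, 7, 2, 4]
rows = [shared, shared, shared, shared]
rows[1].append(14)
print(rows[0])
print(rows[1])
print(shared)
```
[1, 7, 2, 4, 14]
[1, 7, 2, 4, 14]
[1, 7, 2, 4, 14]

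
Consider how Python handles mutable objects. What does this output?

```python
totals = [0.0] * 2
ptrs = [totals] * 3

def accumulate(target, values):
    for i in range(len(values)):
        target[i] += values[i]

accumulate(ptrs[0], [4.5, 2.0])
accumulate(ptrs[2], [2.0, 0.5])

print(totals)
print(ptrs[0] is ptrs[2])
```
[6.5, 2.5]
True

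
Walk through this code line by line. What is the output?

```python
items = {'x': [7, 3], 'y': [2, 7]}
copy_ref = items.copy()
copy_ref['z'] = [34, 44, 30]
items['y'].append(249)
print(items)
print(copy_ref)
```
{'x': [7, 3], 'y': [2, 7, 249]}
{'x': [7, 3], 'y': [2, 7, 249], 'z': [34, 44, 30]}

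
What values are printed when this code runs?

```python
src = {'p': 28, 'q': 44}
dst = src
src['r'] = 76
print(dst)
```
{'p': 28, 'q': 44, 'r': 76}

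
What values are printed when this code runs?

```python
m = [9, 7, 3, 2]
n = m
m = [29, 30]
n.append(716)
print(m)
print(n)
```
[29, 30]
[9, 7, 3, 2, 716]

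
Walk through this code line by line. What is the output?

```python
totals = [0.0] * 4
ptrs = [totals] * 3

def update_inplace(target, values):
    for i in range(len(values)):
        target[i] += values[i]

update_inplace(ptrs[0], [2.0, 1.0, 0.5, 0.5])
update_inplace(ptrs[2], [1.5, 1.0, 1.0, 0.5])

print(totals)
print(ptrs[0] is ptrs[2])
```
[3.5, 2.0, 1.5, 1.0]
True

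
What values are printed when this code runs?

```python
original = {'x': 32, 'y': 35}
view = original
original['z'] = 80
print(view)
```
{'x': 32, 'y': 35, 'z': 80}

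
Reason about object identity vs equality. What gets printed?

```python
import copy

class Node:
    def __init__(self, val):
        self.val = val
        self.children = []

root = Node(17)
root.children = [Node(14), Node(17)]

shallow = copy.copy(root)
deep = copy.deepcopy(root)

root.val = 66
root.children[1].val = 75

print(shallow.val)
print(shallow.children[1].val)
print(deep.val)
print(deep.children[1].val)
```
17
75
17
17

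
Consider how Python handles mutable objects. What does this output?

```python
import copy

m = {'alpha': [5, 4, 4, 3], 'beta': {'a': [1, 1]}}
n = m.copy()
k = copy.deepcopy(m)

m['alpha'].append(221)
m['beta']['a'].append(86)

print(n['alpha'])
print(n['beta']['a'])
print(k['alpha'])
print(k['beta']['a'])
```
[5, 4, 4, 3, 221]
[1, 1, 86]
[5, 4, 4, 3]
[1, 1]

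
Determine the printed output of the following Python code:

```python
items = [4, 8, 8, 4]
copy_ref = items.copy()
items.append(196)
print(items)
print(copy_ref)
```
[4, 8, 8, 4, 196]
[4, 8, 8, 4]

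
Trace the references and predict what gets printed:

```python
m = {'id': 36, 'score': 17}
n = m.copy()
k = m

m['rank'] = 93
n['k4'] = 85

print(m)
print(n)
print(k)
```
{'id': 36, 'score': 17, 'rank': 93}
{'id': 36, 'score': 17, 'k4': 85}
{'id': 36, 'score': 17, 'rank': 93}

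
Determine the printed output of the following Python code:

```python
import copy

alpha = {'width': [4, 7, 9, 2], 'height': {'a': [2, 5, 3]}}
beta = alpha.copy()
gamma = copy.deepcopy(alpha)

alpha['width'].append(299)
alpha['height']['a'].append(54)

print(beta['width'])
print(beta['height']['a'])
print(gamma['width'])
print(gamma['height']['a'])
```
[4, 7, 9, 2, 299]
[2, 5, 3, 54]
[4, 7, 9, 2]
[2, 5, 3]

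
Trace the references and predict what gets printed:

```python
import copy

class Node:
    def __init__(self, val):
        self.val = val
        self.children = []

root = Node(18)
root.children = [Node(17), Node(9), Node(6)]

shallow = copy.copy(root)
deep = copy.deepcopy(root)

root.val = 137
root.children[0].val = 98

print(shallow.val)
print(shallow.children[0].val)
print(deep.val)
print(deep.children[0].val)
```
18
98
18
17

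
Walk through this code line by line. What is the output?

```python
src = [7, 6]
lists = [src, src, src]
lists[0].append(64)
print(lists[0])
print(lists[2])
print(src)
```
[7, 6, 64]
[7, 6, 64]
[7, 6, 64]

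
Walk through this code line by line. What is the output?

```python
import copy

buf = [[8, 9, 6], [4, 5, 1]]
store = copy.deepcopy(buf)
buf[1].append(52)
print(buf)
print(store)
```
[[8, 9, 6], [4, 5, 1, 52]]
[[8, 9, 6], [4, 5, 1]]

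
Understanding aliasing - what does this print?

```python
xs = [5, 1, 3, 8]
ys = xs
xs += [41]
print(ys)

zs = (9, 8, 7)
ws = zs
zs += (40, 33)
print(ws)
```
[5, 1, 3, 8, 41]
(9, 8, 7)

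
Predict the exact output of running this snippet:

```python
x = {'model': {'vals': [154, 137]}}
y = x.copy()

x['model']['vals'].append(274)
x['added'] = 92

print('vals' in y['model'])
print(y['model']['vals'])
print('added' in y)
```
True
[154, 137, 274]
False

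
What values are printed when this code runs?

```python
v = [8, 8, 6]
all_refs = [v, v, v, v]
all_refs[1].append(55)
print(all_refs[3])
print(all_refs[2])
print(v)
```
[8, 8, 6, 55]
[8, 8, 6, 55]
[8, 8, 6, 55]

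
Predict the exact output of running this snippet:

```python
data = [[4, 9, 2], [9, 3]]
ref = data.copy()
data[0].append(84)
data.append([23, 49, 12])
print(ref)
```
[[4, 9, 2, 84], [9, 3]]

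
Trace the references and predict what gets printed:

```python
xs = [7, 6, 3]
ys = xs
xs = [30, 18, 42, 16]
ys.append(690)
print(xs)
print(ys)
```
[30, 18, 42, 16]
[7, 6, 3, 690]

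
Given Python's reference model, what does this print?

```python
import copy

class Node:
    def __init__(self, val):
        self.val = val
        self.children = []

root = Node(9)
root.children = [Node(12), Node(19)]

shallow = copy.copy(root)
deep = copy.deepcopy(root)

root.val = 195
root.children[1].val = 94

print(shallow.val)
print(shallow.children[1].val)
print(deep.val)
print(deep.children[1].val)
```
9
94
9
19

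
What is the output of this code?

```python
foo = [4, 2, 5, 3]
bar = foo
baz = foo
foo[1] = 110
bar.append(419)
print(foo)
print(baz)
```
[4, 110, 5, 3, 419]
[4, 110, 5, 3, 419]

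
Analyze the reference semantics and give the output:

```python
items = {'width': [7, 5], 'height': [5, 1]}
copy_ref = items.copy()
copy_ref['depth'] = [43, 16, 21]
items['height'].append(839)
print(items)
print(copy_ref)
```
{'width': [7, 5], 'height': [5, 1, 839]}
{'width': [7, 5], 'height': [5, 1, 839], 'depth': [43, 16, 21]}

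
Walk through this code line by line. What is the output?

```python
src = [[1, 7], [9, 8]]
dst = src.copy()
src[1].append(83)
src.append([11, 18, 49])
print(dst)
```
[[1, 7], [9, 8, 83]]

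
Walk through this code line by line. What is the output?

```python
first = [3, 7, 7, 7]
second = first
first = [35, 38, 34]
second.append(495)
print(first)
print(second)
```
[35, 38, 34]
[3, 7, 7, 7, 495]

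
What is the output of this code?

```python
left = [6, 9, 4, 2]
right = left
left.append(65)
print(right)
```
[6, 9, 4, 2, 65]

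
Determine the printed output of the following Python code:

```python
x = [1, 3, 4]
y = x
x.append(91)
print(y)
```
[1, 3, 4, 91]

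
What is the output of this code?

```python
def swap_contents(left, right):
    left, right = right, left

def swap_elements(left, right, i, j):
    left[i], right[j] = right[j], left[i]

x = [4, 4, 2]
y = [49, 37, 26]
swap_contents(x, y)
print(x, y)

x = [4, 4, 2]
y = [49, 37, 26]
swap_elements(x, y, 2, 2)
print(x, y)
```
[4, 4, 2] [49, 37, 26]
[4, 4, 26] [49, 37, 2]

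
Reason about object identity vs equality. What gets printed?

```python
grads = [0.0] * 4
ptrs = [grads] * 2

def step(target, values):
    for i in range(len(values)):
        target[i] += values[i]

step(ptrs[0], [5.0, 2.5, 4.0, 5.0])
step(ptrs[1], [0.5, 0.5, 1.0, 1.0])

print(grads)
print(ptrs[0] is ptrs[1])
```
[5.5, 3.0, 5.0, 6.0]
True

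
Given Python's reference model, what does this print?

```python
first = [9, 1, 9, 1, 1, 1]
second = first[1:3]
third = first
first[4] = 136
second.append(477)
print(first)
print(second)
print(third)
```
[9, 1, 9, 1, 136, 1]
[1, 9, 477]
[9, 1, 9, 1, 136, 1]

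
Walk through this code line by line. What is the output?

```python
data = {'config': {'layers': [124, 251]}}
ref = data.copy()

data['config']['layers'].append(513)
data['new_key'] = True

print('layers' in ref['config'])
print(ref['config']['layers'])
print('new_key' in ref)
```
True
[124, 251, 513]
False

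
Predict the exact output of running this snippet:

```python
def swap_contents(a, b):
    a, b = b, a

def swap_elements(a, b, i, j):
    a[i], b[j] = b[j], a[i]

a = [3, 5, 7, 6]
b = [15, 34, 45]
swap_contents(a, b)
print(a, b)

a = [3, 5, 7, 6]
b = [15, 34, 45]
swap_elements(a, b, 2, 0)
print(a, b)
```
[3, 5, 7, 6] [15, 34, 45]
[3, 5, 15, 6] [7, 34, 45]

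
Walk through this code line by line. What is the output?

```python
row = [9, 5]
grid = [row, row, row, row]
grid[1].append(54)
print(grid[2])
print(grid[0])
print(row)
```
[9, 5, 54]
[9, 5, 54]
[9, 5, 54]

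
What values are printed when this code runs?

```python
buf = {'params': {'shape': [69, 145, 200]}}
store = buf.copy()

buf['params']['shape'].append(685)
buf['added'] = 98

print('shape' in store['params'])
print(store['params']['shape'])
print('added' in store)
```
True
[69, 145, 200, 685]
False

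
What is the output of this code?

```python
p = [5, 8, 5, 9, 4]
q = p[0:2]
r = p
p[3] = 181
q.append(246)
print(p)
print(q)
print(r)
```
[5, 8, 5, 181, 4]
[5, 8, 246]
[5, 8, 5, 181, 4]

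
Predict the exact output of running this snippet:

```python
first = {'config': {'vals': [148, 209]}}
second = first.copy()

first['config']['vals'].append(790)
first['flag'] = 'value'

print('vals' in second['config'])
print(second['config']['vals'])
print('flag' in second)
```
True
[148, 209, 790]
False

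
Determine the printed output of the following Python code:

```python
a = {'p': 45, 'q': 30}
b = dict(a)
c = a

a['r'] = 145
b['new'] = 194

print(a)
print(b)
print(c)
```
{'p': 45, 'q': 30, 'r': 145}
{'p': 45, 'q': 30, 'new': 194}
{'p': 45, 'q': 30, 'r': 145}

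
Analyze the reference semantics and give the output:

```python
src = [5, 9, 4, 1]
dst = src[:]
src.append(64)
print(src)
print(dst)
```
[5, 9, 4, 1, 64]
[5, 9, 4, 1]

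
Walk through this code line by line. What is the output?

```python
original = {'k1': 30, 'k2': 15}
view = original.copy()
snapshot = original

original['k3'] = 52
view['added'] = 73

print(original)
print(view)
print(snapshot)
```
{'k1': 30, 'k2': 15, 'k3': 52}
{'k1': 30, 'k2': 15, 'added': 73}
{'k1': 30, 'k2': 15, 'k3': 52}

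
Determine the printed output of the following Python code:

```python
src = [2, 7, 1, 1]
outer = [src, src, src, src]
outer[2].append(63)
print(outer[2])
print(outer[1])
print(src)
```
[2, 7, 1, 1, 63]
[2, 7, 1, 1, 63]
[2, 7, 1, 1, 63]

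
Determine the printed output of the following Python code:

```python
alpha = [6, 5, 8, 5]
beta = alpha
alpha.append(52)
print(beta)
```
[6, 5, 8, 5, 52]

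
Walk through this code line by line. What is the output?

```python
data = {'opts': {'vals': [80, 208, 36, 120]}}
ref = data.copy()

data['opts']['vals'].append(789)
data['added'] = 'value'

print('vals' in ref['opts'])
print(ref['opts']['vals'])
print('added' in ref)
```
True
[80, 208, 36, 120, 789]
False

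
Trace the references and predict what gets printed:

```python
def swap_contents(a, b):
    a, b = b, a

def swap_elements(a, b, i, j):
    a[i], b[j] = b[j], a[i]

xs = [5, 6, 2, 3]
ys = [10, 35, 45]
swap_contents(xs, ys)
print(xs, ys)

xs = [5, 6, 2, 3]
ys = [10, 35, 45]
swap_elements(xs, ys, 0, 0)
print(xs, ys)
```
[5, 6, 2, 3] [10, 35, 45]
[10, 6, 2, 3] [5, 35, 45]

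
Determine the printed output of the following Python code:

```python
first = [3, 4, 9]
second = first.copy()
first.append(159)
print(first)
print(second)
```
[3, 4, 9, 159]
[3, 4, 9]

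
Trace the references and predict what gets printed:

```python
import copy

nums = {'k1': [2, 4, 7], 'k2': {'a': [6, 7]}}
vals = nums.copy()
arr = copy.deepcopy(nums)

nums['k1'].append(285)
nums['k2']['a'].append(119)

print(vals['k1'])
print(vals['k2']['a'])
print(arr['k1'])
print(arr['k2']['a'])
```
[2, 4, 7, 285]
[6, 7, 119]
[2, 4, 7]
[6, 7]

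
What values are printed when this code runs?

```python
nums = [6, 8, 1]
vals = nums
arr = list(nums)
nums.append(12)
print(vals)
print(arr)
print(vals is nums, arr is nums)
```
[6, 8, 1, 12]
[6, 8, 1]
True False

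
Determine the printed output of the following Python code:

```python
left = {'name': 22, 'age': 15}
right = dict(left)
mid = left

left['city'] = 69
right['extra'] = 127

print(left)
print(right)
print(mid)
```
{'name': 22, 'age': 15, 'city': 69}
{'name': 22, 'age': 15, 'extra': 127}
{'name': 22, 'age': 15, 'city': 69}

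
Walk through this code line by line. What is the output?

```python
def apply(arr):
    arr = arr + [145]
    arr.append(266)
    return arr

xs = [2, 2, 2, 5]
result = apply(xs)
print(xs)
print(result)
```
[2, 2, 2, 5]
[2, 2, 2, 5, 145, 266]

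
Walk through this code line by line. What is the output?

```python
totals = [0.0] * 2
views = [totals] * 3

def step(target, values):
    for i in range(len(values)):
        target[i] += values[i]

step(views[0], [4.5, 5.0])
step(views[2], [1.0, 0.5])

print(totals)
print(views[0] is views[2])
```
[5.5, 5.5]
True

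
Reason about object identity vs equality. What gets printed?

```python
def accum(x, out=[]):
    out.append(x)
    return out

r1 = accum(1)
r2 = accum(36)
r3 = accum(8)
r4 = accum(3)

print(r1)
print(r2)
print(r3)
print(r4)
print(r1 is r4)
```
[1, 36, 8, 3]
[1, 36, 8, 3]
[1, 36, 8, 3]
[1, 36, 8, 3]
True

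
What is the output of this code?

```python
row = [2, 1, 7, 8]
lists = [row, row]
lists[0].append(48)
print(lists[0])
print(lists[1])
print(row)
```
[2, 1, 7, 8, 48]
[2, 1, 7, 8, 48]
[2, 1, 7, 8, 48]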